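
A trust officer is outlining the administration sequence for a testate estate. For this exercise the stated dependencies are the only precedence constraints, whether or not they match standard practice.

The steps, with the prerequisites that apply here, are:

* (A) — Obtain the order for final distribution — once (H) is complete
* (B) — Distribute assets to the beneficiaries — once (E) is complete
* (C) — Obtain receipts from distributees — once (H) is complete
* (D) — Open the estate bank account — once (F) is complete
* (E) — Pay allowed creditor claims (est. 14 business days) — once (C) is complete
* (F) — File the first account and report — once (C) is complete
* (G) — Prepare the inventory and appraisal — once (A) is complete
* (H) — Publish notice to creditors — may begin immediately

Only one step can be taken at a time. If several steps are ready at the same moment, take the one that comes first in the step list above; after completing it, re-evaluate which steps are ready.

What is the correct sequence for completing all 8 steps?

(H), (A), (C), (E), (B), (F), (D), (G)

Only (H) has no prerequisites, so it is first.
Ready: (A) and (C). (A) is listed earlier → (A).
(G) now also ready, so the ready set is {(C), (G)}; (C) is listed earlier → (C).
(E) and (F) now also ready, so the ready set is {(E), (F), (G)}; (E) is listed earlier → (E).
Ready: (B), (F) and (G). (B) is listed earlier → (B).
(F) and (G) are both available; (F) is listed earlier → (F).
(D) now also ready, so the ready set is {(D), (G)}; (D) is listed earlier → (D).
That leaves (G) as the only ready step → (G).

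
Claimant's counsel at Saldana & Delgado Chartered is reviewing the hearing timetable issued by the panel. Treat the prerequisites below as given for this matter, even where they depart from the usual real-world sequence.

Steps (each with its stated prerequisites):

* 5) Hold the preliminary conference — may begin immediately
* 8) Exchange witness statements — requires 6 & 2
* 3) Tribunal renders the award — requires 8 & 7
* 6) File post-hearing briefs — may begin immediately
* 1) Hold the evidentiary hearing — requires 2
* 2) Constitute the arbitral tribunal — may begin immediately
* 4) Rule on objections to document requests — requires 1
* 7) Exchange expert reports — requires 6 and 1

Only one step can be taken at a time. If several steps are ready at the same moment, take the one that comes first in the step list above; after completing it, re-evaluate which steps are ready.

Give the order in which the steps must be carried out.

Nothing is required for 5, 6 and 2. 5 is listed earlier → 5 first.
Ready: 6 and 2. 6 is listed earlier → 6.
That leaves 2 as the only ready step → 2.
Now 8 and 1 have their prerequisites met. 8 is listed earlier, so 8 next.
1 needed 2, now all done → 1.
4 and 7 are both available; 4 is listed earlier → 4.
7 needed 6 and 1, now all done → 7.
That leaves 3 as the only ready step → 3.

5, 6, 2, 8, 1, 4, 7, 3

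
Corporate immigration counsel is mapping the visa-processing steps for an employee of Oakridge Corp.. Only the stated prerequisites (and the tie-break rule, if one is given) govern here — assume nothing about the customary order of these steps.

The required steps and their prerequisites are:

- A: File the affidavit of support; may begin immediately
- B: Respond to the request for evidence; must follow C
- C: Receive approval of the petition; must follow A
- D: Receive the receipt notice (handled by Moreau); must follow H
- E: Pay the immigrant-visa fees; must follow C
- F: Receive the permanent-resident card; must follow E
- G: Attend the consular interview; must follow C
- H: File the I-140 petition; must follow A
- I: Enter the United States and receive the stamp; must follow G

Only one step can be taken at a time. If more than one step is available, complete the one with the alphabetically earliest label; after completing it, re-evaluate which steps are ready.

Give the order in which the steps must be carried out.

A, C, B, E, F, G, H, D, I

A has no prerequisites → A first.
Ready: C and H. C has the earlier label → C.
Ready: B, E, G and H. B has the earlier label → B.
E, G and H are all available; E has the earlier label → E.
F now also ready, so the ready set is {F, G, H}; F has the earlier label → F.
Ready: G and H. G has the earlier label → G.
Ready: H and I. H has the earlier label → H.
D and I are both available; D has the earlier label → D.
I needed G, now all done → I.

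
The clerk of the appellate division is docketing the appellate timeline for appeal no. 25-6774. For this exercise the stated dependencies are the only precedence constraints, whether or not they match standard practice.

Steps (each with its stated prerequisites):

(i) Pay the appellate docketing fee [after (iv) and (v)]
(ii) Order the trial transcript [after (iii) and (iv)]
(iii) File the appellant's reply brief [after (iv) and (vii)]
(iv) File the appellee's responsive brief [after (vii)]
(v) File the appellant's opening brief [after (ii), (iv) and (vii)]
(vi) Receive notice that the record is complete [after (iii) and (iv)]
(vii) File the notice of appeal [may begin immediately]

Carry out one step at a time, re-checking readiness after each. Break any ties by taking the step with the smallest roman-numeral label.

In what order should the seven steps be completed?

(vii) has no prerequisites → (vii) first.
That leaves (iv) as the only ready step → (iv).
(iii) needed (iv) and (vii), now all done → (iii).
Ready: (ii) and (vi). (ii) has the earlier label → (ii).
(v) now also ready, so the ready set is {(v), (vi)}; (v) has the earlier label → (v).
(i) now also ready, so the ready set is {(i), (vi)}; (i) has the earlier label → (i).
(vi) is the only step now ready → (vi).

(vii) (iv) (iii) (ii) (v) (i) (vi)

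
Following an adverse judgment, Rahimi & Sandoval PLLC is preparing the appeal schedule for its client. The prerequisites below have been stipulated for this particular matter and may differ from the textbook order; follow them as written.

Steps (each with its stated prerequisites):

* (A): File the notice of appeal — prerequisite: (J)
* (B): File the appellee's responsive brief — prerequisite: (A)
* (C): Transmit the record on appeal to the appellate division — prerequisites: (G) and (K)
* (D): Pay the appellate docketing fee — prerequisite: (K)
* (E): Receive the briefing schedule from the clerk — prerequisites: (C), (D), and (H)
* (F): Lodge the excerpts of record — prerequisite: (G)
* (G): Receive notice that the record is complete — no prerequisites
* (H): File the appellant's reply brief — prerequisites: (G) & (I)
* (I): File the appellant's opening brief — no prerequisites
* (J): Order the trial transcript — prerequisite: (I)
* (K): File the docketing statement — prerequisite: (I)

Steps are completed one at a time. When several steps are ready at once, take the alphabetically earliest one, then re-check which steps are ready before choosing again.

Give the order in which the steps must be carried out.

Nothing is required for (G) and (I). (G) has the earlier label → (G) first.
Ready: (F) and (I). (F) has the earlier label → (F).
(I) is the only step now ready → (I).
(H), (J) and (K) are all available; (H) has the earlier label → (H).
(J) and (K) are both available; (J) has the earlier label → (J).
(A) and (K) are both available; (A) has the earlier label → (A).
(B) now also ready, so the ready set is {(B), (K)}; (B) has the earlier label → (B).
Next only (K) has its prerequisites met → (K).
Ready: (C) and (D). (C) has the earlier label → (C).
That leaves (D) as the only ready step → (D).
Next only (E) has its prerequisites met → (E).

(G) (F) (I) (H) (J) (A) (B) (K) (C) (D) (E)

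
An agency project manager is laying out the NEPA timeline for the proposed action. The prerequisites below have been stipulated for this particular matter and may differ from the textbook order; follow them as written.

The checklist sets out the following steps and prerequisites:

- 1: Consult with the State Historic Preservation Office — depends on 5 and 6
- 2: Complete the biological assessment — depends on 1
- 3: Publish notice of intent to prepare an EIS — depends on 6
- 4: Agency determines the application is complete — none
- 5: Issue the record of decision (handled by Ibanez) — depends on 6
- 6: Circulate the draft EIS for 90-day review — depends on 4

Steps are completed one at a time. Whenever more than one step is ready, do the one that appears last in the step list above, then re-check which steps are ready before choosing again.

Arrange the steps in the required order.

4 → 6 → 5 → 3 → 1 → 2

4 has no prerequisites → 4 first.
Next only 6 has its prerequisites met → 6.
Ready: 5 and 3. 5 is listed later → 5.
Now 3 and 1 have their prerequisites met. 3 is listed later, so 3 next.
1 needed 6 and 5, now all done → 1.
2 needed 1, now all done → 2.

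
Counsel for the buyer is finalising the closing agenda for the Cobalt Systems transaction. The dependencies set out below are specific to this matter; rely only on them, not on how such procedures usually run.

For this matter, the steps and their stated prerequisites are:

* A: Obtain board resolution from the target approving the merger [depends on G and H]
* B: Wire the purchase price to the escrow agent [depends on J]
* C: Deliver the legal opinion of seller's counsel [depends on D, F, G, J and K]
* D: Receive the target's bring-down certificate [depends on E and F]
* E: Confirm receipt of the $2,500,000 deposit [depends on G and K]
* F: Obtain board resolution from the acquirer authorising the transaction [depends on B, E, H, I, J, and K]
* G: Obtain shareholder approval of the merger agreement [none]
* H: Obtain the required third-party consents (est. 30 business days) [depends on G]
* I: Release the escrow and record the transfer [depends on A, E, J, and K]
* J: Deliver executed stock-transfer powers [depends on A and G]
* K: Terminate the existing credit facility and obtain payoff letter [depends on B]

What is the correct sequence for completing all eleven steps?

G is the only step with nothing outstanding, so it goes first.
H is the only step now ready → H.
That leaves A as the only ready step → A.
J needed A and G, now all done → J.
B needed J, now all done → B.
K needed B, now all done → K.
E is the only step now ready → E.
Next only I has its prerequisites met → I.
F is the only step now ready → F.
That leaves D as the only ready step → D.
That leaves C as the only ready step → C.

G, H, A, J, B, K, E, I, F, D, C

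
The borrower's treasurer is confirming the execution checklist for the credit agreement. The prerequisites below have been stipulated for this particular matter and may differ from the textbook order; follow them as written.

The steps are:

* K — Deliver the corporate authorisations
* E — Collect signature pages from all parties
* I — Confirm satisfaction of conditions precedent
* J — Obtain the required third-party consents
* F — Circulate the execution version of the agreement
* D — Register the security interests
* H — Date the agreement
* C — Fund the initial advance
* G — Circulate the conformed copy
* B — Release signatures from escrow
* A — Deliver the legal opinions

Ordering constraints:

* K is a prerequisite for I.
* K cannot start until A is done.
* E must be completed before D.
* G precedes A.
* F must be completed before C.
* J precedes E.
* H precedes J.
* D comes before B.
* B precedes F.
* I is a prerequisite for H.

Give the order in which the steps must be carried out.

G has no prerequisites → G first.
Next only A has its prerequisites met → A.
Next only K has its prerequisites met → K.
I needed K, now all done → I.
Next only H has its prerequisites met → H.
Next only J has its prerequisites met → J.
That leaves E as the only ready step → E.
D is the only step now ready → D.
B is the only step now ready → B.
F needed B, now all done → F.
That leaves C as the only ready step → C.

G A K I H J E D B F C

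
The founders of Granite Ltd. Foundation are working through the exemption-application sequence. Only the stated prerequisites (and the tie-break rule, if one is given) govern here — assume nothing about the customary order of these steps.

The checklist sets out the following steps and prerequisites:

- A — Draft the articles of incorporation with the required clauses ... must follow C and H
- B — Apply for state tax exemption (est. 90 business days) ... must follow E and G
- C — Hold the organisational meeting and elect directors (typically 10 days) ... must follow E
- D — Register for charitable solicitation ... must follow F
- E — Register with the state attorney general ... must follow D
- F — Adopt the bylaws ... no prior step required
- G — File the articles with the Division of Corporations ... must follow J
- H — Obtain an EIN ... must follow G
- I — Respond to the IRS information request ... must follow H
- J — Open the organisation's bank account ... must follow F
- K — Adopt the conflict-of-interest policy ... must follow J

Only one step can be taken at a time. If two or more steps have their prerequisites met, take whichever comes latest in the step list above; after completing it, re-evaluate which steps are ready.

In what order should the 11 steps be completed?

Only F has no prerequisites, so it is first.
Ready: J and D. J is listed later → J.
K and G now also ready, so the ready set is {K, G, D}; K is listed later → K.
Ready: G and D. G is listed later → G.
H now also ready, so the ready set is {H, D}; H is listed later → H.
I now also ready, so the ready set is {I, D}; I is listed later → I.
That leaves D as the only ready step → D.
Next only E has its prerequisites met → E.
Ready: C and B. C is listed later → C.
A now also ready, so the ready set is {B, A}; B is listed later → B.
A needed H and C, now all done → A.

F J K G H I D E C B A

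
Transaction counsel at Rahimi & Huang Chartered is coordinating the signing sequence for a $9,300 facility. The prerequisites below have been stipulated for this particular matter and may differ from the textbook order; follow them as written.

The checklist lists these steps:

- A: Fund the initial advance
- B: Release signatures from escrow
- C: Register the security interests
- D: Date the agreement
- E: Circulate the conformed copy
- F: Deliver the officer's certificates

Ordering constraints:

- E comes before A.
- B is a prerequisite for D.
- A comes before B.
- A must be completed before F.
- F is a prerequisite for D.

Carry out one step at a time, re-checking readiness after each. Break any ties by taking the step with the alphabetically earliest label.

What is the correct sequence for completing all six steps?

C → E → A → B → F → D

C and E have no prerequisites; C has the earlier label, so C is first.
That leaves E as the only ready step → E.
A is the only step now ready → A.
B and F are both available; B has the earlier label → B.
That leaves F as the only ready step → F.
D needed B and F, now all done → D.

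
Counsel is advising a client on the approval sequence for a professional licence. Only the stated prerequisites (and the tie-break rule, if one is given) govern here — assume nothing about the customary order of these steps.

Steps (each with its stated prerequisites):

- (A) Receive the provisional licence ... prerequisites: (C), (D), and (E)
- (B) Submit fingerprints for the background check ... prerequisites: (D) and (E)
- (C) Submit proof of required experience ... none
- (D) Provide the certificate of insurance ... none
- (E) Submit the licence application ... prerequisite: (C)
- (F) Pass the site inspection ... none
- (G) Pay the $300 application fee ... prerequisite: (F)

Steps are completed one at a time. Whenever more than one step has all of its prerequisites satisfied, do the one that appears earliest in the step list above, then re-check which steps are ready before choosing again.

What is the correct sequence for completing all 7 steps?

(C), (D), (E), (A), (B), (F), (G)

(C), (D) and (F) have no prerequisites; (C) is listed earlier, so (C) is first.
(E) now also ready, so the ready set is {(D), (E), (F)}; (D) is listed earlier → (D).
(E) and (F) are both available; (E) is listed earlier → (E).
Ready: (A), (B) and (F). (A) is listed earlier → (A).
(B) and (F) are both available; (B) is listed earlier → (B).
That leaves (F) as the only ready step → (F).
(G) needed (F), now all done → (G).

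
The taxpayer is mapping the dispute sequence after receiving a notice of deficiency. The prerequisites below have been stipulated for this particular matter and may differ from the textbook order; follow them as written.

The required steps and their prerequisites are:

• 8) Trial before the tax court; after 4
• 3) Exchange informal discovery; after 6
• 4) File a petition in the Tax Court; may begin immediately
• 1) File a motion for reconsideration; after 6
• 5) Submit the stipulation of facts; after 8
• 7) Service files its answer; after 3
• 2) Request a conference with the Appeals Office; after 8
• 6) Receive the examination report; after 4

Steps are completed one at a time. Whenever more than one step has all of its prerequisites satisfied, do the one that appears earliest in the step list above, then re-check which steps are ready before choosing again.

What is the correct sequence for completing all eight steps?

4 8 5 2 6 3 1 7

4 is the only step with nothing outstanding, so it goes first.
Now 8 and 6 have their prerequisites met. 8 is listed earlier, so 8 next.
Now 5, 2 and 6 have their prerequisites met. 5 is listed earlier, so 5 next.
Ready: 2 and 6. 2 is listed earlier → 2.
That leaves 6 as the only ready step → 6.
Now 3 and 1 have their prerequisites met. 3 is listed earlier, so 3 next.
7 now also ready, so the ready set is {1, 7}; 1 is listed earlier → 1.
That leaves 7 as the only ready step → 7.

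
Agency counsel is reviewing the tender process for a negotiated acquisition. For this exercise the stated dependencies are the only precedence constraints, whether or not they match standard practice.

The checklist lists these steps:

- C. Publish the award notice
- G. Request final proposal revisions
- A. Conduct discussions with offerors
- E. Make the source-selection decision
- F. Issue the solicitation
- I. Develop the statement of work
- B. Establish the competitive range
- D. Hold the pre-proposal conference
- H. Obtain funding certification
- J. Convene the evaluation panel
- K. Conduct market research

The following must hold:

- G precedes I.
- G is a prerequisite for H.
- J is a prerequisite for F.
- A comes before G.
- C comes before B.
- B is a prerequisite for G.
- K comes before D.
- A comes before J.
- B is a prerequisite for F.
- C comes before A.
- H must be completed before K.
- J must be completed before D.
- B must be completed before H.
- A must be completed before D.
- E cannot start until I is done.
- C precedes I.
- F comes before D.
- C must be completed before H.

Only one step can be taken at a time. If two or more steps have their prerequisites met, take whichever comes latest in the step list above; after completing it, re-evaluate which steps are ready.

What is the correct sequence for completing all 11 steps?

C is the only step with nothing outstanding, so it goes first.
Now B and A have their prerequisites met. B is listed later, so B next.
Next only A has its prerequisites met → A.
Ready: J and G. J is listed later → J.
F now also ready, so the ready set is {F, G}; F is listed later → F.
G needed B and A, now all done → G.
H and I are both available; H is listed later → H.
Ready: K and I. K is listed later → K.
D now also ready, so the ready set is {D, I}; D is listed later → D.
I needed G and C, now all done → I.
Next only E has its prerequisites met → E.

C → B → A → J → F → G → H → K → D → I → E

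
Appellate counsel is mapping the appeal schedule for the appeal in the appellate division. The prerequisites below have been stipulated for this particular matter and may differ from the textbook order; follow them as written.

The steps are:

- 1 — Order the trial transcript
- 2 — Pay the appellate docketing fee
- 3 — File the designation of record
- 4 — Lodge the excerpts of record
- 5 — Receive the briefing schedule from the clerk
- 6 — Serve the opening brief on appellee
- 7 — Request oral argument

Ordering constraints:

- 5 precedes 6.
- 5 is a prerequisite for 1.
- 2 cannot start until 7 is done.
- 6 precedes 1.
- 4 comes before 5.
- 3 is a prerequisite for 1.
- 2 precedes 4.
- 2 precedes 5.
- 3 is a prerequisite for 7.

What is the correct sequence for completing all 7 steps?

3 7 2 4 5 6 1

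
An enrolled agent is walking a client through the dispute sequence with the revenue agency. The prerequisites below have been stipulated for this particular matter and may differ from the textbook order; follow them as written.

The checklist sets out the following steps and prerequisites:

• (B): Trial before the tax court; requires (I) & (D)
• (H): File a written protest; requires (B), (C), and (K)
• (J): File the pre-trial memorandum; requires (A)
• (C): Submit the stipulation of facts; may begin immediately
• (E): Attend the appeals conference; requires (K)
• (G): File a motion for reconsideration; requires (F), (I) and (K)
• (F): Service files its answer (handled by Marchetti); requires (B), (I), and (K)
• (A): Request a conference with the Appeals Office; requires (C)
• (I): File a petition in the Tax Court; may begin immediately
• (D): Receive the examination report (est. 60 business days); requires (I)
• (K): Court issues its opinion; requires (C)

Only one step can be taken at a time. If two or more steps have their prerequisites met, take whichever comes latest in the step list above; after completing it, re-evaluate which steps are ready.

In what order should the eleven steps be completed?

(I) and (C) have no prerequisites; (I) is listed later, so (I) is first.
(D) now also ready, so the ready set is {(D), (C)}; (D) is listed later → (D).
(B) now also ready, so the ready set is {(C), (B)}; (C) is listed later → (C).
(K), (A) and (B) are all available; (K) is listed later → (K).
(E) now also ready, so the ready set is {(A), (E), (B)}; (A) is listed later → (A).
Ready: (E), (J) and (B). (E) is listed later → (E).
(J) and (B) are both available; (J) is listed later → (J).
(B) needed (D) and (I), now all done → (B).
Ready: (F) and (H). (F) is listed later → (F).
(G) now also ready, so the ready set is {(G), (H)}; (G) is listed later → (G).
That leaves (H) as the only ready step → (H).

(I), (D), (C), (K), (A), (E), (J), (B), (F), (G), (H)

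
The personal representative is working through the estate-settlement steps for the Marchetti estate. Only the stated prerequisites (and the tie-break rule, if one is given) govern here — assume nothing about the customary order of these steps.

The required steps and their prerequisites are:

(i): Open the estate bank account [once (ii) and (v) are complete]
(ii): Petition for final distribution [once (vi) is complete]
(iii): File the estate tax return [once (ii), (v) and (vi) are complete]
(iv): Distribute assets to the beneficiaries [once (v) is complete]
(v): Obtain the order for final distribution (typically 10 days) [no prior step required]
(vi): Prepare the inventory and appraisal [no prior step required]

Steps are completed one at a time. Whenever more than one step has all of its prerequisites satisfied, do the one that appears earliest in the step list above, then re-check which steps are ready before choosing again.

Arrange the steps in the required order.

(v) (iv) (vi) (ii) (i) (iii)

(v) and (vi) have no prerequisites; (v) is listed earlier, so (v) is first.
(iv) now also ready, so the ready set is {(iv), (vi)}; (iv) is listed earlier → (iv).
Next only (vi) has its prerequisites met → (vi).
(ii) needed (vi), now all done → (ii).
(i) and (iii) are both available; (i) is listed earlier → (i).
Next only (iii) has its prerequisites met → (iii).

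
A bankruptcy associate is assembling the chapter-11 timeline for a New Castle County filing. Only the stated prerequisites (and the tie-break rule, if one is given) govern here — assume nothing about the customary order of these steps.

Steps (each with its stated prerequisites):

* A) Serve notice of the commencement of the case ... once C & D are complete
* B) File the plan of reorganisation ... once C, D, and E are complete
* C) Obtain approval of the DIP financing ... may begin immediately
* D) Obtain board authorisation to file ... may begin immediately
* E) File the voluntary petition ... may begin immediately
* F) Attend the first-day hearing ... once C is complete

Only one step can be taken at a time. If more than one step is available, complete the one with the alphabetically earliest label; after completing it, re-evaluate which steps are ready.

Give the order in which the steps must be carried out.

C, D, A, E, B, F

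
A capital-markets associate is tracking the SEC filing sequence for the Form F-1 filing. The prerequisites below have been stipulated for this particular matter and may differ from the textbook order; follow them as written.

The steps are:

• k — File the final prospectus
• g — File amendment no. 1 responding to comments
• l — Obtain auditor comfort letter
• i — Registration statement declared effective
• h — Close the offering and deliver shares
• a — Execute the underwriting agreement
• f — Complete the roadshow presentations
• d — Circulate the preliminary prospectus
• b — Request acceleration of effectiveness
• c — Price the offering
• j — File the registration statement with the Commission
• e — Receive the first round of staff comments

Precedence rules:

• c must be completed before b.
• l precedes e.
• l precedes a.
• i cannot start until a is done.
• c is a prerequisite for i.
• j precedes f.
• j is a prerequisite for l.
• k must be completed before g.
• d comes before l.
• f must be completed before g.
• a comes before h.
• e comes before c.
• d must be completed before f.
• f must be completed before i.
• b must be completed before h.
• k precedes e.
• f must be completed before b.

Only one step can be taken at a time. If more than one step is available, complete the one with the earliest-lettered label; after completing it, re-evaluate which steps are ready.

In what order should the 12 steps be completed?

Nothing is required for d, j and k. d has the earlier label → d first.
Now j and k have their prerequisites met. j has the earlier label, so j next.
Now f, k and l have their prerequisites met. f has the earlier label, so f next.
Now k and l have their prerequisites met. k has the earlier label, so k next.
g now also ready, so the ready set is {g, l}; g has the earlier label → g.
l needed d and j, now all done → l.
Ready: a and e. a has the earlier label → a.
That leaves e as the only ready step → e.
c is the only step now ready → c.
Ready: b and i. b has the earlier label → b.
h now also ready, so the ready set is {h, i}; h has the earlier label → h.
Next only i has its prerequisites met → i.

d → j → f → k → g → l → a → e → c → b → h → i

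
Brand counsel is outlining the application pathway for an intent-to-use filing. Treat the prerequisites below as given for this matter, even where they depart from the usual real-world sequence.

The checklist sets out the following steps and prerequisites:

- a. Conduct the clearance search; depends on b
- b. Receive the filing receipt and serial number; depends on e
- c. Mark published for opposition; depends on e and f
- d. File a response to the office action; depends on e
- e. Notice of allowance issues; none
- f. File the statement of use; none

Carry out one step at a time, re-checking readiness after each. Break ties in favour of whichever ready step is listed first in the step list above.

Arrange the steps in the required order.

e, b, a, d, f, c

Nothing is required for e and f. e is listed earlier → e first.
b and d now also ready, so the ready set is {b, d, f}; b is listed earlier → b.
a, d and f are all available; a is listed earlier → a.
Ready: d and f. d is listed earlier → d.
f is the only step now ready → f.
c is the only step now ready → c.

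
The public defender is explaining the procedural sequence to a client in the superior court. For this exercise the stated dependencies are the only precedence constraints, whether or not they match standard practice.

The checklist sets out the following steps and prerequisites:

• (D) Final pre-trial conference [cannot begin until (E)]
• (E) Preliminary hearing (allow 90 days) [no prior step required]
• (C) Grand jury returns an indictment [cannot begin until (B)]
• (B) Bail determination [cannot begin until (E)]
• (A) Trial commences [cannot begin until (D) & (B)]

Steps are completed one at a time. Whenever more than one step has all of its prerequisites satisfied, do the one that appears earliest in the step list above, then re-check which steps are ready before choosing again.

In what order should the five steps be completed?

Only (E) has no prerequisites, so it is first.
(D) and (B) are both available; (D) is listed earlier → (D).
(B) needed (E), now all done → (B).
Ready: (C) and (A). (C) is listed earlier → (C).
That leaves (A) as the only ready step → (A).

(E) (D) (B) (C) (A)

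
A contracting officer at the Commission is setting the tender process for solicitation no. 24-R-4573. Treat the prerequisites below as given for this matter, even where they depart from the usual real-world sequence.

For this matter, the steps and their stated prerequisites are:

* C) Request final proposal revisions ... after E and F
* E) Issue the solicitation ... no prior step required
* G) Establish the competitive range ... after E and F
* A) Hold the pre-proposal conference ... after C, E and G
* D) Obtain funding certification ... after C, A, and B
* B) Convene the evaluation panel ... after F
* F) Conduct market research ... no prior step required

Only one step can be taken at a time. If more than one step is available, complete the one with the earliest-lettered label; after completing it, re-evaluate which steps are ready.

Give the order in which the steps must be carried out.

Nothing is required for E and F. E has the earlier label → E first.
That leaves F as the only ready step → F.
Ready: B, C and G. B has the earlier label → B.
Ready: C and G. C has the earlier label → C.
G is the only step now ready → G.
A needed C, E and G, now all done → A.
D needed A, B and C, now all done → D.

E, F, B, C, G, A, D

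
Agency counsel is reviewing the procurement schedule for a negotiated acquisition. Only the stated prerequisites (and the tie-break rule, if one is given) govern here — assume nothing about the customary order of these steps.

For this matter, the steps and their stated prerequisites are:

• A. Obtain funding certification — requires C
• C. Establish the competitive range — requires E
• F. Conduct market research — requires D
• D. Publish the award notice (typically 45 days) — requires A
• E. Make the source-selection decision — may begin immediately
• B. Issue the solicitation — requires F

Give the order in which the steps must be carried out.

E is the only step with nothing outstanding, so it goes first.
That leaves C as the only ready step → C.
A is the only step now ready → A.
D is the only step now ready → D.
F needed D, now all done → F.
B needed F, now all done → B.

E → C → A → D → F → B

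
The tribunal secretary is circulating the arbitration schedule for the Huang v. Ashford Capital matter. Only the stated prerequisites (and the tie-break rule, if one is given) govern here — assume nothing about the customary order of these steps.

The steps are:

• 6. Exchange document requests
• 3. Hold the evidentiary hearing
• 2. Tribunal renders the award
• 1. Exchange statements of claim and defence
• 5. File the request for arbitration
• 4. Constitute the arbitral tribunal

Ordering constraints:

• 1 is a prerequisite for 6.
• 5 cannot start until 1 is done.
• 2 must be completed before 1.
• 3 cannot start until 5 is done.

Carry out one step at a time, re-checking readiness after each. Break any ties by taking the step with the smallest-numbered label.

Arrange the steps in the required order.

2, 1, 4, 5, 3, 6

2 and 4 have no prerequisites; 2 has the earlier label, so 2 is first.
Ready: 1 and 4. 1 has the earlier label → 1.
5 and 6 now also ready, so the ready set is {4, 5, 6}; 4 has the earlier label → 4.
5 and 6 are both available; 5 has the earlier label → 5.
Ready: 3 and 6. 3 has the earlier label → 3.
6 needed 1, now all done → 6.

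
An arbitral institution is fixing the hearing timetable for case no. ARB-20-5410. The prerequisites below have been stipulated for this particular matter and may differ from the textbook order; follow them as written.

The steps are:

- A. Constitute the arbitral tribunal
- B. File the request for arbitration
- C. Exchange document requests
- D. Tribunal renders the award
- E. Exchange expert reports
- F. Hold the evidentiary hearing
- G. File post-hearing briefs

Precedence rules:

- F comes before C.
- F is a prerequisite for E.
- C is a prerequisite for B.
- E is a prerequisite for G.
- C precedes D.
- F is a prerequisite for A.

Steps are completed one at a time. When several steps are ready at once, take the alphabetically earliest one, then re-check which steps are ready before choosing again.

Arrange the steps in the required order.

F → A → C → B → D → E → G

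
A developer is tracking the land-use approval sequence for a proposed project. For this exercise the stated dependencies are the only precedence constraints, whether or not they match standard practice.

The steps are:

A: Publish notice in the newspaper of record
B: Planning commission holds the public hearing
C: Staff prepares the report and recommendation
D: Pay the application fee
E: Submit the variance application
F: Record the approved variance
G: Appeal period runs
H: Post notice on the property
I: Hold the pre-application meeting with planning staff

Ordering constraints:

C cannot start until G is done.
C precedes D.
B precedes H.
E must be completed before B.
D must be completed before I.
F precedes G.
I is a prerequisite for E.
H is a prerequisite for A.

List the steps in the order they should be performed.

F, G, C, D, I, E, B, H, A

F has no prerequisites → F first.
G is the only step now ready → G.
Next only C has its prerequisites met → C.
D needed C, now all done → D.
I needed D, now all done → I.
Next only E has its prerequisites met → E.
That leaves B as the only ready step → B.
H is the only step now ready → H.
A needed H, now all done → A.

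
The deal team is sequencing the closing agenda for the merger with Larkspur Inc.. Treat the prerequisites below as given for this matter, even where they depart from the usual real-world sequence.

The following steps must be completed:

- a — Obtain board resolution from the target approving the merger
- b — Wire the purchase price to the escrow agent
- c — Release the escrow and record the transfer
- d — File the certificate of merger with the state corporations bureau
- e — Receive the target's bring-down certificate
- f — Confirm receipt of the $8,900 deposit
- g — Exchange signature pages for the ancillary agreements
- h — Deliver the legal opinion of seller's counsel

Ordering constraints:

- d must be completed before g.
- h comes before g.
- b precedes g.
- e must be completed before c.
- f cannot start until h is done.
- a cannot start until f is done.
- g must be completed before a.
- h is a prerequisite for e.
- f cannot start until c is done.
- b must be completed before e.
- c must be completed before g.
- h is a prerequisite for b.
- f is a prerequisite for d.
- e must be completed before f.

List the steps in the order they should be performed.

h, b, e, c, f, d, g, a

h has no prerequisites → h first.
b needed h, now all done → b.
e needed b and h, now all done → e.
c needed e, now all done → c.
f needed c, e and h, now all done → f.
d needed f, now all done → d.
g needed b, c, d and h, now all done → g.
a is the only step now ready → a.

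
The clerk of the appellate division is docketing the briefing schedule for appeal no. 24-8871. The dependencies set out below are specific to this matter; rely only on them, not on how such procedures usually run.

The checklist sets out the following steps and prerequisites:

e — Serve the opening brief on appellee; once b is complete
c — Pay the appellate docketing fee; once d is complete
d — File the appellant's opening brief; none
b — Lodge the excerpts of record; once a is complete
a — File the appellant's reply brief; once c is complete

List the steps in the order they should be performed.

d, c, a, b, e

d is the only step with nothing outstanding, so it goes first.
c needed d, now all done → c.
a needed c, now all done → a.
That leaves b as the only ready step → b.
e needed b, now all done → e.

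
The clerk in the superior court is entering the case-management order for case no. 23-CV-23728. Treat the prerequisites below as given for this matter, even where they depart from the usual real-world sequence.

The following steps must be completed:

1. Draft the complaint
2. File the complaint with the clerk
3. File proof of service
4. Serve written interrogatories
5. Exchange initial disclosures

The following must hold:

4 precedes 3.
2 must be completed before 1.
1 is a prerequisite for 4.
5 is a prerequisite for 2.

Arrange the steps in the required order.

5, 2, 1, 4, 3

5 has no prerequisites → 5 first.
2 needed 5, now all done → 2.
1 needed 2, now all done → 1.
4 needed 1, now all done → 4.
3 needed 4, now all done → 3.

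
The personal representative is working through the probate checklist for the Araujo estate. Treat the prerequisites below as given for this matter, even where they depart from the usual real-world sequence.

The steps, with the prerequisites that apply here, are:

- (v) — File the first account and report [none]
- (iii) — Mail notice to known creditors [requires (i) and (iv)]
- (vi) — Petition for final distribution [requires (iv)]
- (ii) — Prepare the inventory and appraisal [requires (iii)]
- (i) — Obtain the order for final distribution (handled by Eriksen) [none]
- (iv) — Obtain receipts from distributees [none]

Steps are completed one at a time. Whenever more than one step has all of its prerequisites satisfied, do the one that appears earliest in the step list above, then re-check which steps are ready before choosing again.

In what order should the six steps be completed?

Nothing is required for (v), (i) and (iv). (v) is listed earlier → (v) first.
(i) and (iv) are both available; (i) is listed earlier → (i).
That leaves (iv) as the only ready step → (iv).
Ready: (iii) and (vi). (iii) is listed earlier → (iii).
(ii) now also ready, so the ready set is {(vi), (ii)}; (vi) is listed earlier → (vi).
(ii) needed (iii), now all done → (ii).

(v), (i), (iv), (iii), (vi), (ii)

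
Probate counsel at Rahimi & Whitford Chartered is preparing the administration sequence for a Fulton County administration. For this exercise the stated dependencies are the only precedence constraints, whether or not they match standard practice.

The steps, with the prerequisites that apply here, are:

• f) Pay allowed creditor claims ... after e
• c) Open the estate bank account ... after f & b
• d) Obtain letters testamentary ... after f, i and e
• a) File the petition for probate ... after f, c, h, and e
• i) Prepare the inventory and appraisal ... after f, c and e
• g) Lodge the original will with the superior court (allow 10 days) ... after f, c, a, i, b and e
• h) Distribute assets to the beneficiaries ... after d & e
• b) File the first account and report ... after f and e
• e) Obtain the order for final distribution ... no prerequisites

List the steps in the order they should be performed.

e f b c i d h a g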